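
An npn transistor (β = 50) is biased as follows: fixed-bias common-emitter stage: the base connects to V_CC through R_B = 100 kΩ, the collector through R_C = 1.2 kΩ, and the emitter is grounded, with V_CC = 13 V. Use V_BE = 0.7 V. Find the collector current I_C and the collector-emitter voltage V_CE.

Base loop: V_CC = I_B·R_B + V_BE, so I_B = (13 − 0.7)/100 kΩ = 0.123 mA.
In the active region I_C = β·I_B = 50 × 0.123 = 6.15 mA.
Collector loop: V_CE = V_CC − I_C·R_C = 13 − 6.15×1.2 = 5.62 V.
Since V_CE = 5.62 V > V_CE(sat) ≈ 0.2 V, the transistor is in the active region as assumed.

I_C ≈ 6.2 mA, V_CE ≈ 5.6 V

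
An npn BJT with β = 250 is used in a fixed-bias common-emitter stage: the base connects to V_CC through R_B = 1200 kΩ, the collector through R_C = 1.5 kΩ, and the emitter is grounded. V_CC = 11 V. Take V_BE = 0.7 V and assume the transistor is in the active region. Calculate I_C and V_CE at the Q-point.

I_C ≈ 2.1 mA, V_CE ≈ 7.8 V

Base loop: V_CC = I_B·R_B + V_BE, so I_B = (11 − 0.7)/1200 kΩ = 0.00858 mA.
In the active region I_C = β·I_B = 250 × 0.00858 = 2.15 mA.
Collector loop: V_CE = V_CC − I_C·R_C = 11 − 2.15×1.5 = 7.78 V.
Since V_CE = 7.78 V > V_CE(sat) ≈ 0.2 V, the transistor is in the active region as assumed.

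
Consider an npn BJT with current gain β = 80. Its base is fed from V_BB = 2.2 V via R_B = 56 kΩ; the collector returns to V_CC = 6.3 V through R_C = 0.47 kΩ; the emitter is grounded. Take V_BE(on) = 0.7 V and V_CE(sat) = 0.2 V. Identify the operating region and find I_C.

Assume active. Base-emitter loop: I_B = (V_BB − V_BE)/R_B = (2.2 − 0.7)/56 = 0.0268 mA.
I_C = β·I_B = 80×0.0268 = 2.14 mA.
V_CE = V_CC − I_C·R_C = 6.3 − 2.14×0.47 = 5.29 V > V_CE(sat), so the active-region assumption holds.

active; I_C ≈ 2.1 mA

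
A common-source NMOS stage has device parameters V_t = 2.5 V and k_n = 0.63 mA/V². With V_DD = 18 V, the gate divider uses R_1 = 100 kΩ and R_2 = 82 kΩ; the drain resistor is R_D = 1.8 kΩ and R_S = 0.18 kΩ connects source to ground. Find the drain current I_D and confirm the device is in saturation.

I_D ≈ 6.3 mA

V_G = V_DD·R_2/(R_1+R_2) = 18×82/182 = 8.11 V.
Assume saturation: I_D = (k_n/2)(V_GS − V_t)² with V_GS = V_G − I_D·R_S = 8.11 − 0.18·I_D.
Substituting gives 0.0102·I_D² − 1.64·I_D + 9.91 = 0, with roots I_D = 6.31 or 154 mA.
The root I_D = 154 mA gives V_GS = -19.6 V ≤ V_t, so take I_D = 6.31 mA.
Then V_GS = 6.97 V and V_DS = V_DD − I_D(R_D+R_S) = 18 − 6.31×1.98 = 5.51 V.
Saturation requires V_DS ≥ V_GS − V_t = 4.47 V; 5.51 ≥ 4.47 ✓.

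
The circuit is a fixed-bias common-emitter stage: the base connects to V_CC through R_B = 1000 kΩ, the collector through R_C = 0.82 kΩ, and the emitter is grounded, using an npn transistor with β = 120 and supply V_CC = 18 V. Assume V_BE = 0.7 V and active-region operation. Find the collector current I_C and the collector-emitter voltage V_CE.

Base loop: V_CC = I_B·R_B + V_BE, so I_B = (18 − 0.7)/1000 kΩ = 0.0173 mA.
In the active region I_C = β·I_B = 120 × 0.0173 = 2.08 mA.
Collector loop: V_CE = V_CC − I_C·R_C = 18 − 2.08×0.82 = 16.3 V.
Since V_CE = 16.3 V > V_CE(sat) ≈ 0.2 V, the transistor is in the active region as assumed.

I_C ≈ 2.1 mA, V_CE ≈ 16 V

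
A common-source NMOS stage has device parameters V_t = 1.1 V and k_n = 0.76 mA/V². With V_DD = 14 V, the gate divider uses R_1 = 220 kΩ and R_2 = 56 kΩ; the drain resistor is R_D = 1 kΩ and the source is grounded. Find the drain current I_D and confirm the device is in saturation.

I_D ≈ 1.2 mA

V_G = V_DD·R_2/(R_1+R_2) = 14×56/276 = 2.84 V. With the source grounded, V_GS = V_G = 2.84 V.
Assume saturation: I_D = (k_n/2)(V_GS − V_t)² = (0.76/2)×(2.84 − 1.1)² = 0.38×1.74² = 1.15 mA.
V_DS = V_DD − I_D·R_D = 14 − 1.15×1 = 12.8 V.
Saturation requires V_DS ≥ V_GS − V_t = 1.74 V; 12.8 ≥ 1.74 ✓.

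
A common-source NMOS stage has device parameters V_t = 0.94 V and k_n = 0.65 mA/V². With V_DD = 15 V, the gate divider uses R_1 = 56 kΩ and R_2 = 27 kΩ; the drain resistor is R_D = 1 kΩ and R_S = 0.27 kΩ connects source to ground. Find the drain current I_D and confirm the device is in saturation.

V_G = V_DD·R_2/(R_1+R_2) = 15×27/83 = 4.88 V.
Assume saturation: I_D = (k_n/2)(V_GS − V_t)² with V_GS = V_G − I_D·R_S = 4.88 − 0.27·I_D.
Substituting gives 0.0237·I_D² − 1.69·I_D + 5.04 = 0, with roots I_D = 3.12 or 68.3 mA.
The root I_D = 68.3 mA gives V_GS = -13.6 V ≤ V_t, so take I_D = 3.12 mA.
Then V_GS = 4.04 V and V_DS = V_DD − I_D(R_D+R_S) = 15 − 3.12×1.27 = 11 V.
Saturation requires V_DS ≥ V_GS − V_t = 3.1 V; 11 ≥ 3.1 ✓.

I_D ≈ 3.1 mA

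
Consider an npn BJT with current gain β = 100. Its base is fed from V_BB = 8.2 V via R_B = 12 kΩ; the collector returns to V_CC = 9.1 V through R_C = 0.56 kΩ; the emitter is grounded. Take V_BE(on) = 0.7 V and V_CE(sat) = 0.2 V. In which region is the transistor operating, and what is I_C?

saturation; I_C ≈ 16 mA

Assume active: I_B = (8.2 − 0.7)/12 = 0.625 mA, giving I_C = β·I_B = 62.5 mA.
But then V_CE = 9.1 − 62.5×0.56 = -25.9 V < V_CE(sat) = 0.2 V — impossible in the active region.
So the transistor is saturated. With V_CE = 0.2 V, I_C = (V_CC − 0.2)/R_C = 8.9/0.56 = 15.9 mA.
Check: β·I_B = 62.5 mA > I_C = 15.9 mA, confirming saturation.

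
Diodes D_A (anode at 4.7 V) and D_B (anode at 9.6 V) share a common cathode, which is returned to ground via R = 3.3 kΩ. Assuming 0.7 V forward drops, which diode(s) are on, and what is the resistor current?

Assume both conduct. Then node N would need to be at both 4.7−0.7 = 4 V and 9.6−0.7 = 8.9 V, which is impossible.
Assume only D_B conducts: V_N = 9.6 − 0.7 = 8.9 V, so I_R = 8.9/3.3 = 2.7 mA.
Check D_A: its anode-to-cathode voltage is 4.7 − 8.9 = -4.2 V < 0.7 V, so it is off. The assumption is consistent.

Only D_B conducts; I_R ≈ 2.7 mA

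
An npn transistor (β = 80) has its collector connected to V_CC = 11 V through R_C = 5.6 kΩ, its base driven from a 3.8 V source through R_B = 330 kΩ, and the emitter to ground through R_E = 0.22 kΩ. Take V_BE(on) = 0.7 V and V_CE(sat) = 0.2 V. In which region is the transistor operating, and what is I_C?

Assume active. Base-emitter loop: I_B = (V_BB − V_BE)/(R_B + (β+1)R_E) = (3.8 − 0.7)/(330 + 81×0.22) = 0.00891 mA.
I_C = β·I_B = 80×0.00891 = 0.713 mA.
V_CE = V_CC − I_C·R_C − I_E·R_E = 11 − 0.713×5.6 − 0.722×0.22 = 6.85 V > V_CE(sat), so the active-region assumption holds.

active; I_C ≈ 0.71 mA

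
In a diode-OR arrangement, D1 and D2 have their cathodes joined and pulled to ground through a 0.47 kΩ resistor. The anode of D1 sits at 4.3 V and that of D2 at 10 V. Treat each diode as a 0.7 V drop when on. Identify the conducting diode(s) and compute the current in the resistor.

Assume both conduct. Then node N would need to be at both 4.3−0.7 = 3.6 V and 10−0.7 = 9.3 V, which is impossible.
Assume only D2 conducts: V_N = 10 − 0.7 = 9.3 V, so I_R = 9.3/0.47 = 19.8 mA.
Check D1: its anode-to-cathode voltage is 4.3 − 9.3 = -5 V < 0.7 V, so it is off. The assumption is consistent.

Only D2 conducts; I_R ≈ 20 mA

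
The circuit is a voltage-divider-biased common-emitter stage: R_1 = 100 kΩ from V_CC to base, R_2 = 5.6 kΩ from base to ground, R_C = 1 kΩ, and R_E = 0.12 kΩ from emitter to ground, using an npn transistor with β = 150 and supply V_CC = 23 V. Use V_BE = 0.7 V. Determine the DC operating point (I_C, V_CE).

I_C ≈ 3.3 mA, V_CE ≈ 19 V

Thevenize the base divider: V_Th = V_CC·R_2/(R_1+R_2) = 23×5.6/106 = 1.22 V, R_Th = R_1‖R_2 = 5.3 kΩ.
Base-emitter loop: V_Th = I_B·R_Th + V_BE + (β+1)I_B·R_E, so I_B = (1.22 − 0.7) / (5.3 + 151×0.12) = 0.0222 mA.
I_C = β·I_B = 150×0.0222 = 3.33 mA, and I_E = (β+1)I_B = 3.35 mA.
V_CE = V_CC − I_C·R_C − I_E·R_E = 23 − 3.33×1 − 3.35×0.12 = 19.3 V.
V_CE = 19.3 V > 0.2 V confirms active-region operation.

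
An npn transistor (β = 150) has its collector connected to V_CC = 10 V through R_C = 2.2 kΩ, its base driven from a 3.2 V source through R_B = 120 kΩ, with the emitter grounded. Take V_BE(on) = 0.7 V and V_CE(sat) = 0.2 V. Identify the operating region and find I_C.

active; I_C ≈ 3.1 mA

Assume active. Base-emitter loop: I_B = (V_BB − V_BE)/R_B = (3.2 − 0.7)/120 = 0.0208 mA.
I_C = β·I_B = 150×0.0208 = 3.12 mA.
V_CE = V_CC − I_C·R_C = 10 − 3.12×2.2 = 3.12 V > V_CE(sat), so the active-region assumption holds.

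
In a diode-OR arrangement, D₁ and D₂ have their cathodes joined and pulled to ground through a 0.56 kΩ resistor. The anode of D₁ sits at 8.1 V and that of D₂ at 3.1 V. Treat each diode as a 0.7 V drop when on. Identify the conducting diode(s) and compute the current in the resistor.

Assume both conduct. Then node N would need to be at both 8.1−0.7 = 7.4 V and 3.1−0.7 = 2.4 V, which is impossible.
Assume only D₁ conducts: V_N = 8.1 − 0.7 = 7.4 V, so I_R = 7.4/0.56 = 13.2 mA.
Check D₂: its anode-to-cathode voltage is 3.1 − 7.4 = -4.3 V < 0.7 V, so it is off. The assumption is consistent.

Only D₁ conducts; I_R ≈ 13 mA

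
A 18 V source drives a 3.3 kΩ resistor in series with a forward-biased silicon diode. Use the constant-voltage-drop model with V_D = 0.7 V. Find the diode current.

I ≈ 5.2 mA

KVL around the loop: 18 = V_D + I·R = 0.7 + I × 3.3 kΩ.
So I = (18 − 0.7) / 3.3 kΩ = 17.3 / 3.3 = 5.24 mA.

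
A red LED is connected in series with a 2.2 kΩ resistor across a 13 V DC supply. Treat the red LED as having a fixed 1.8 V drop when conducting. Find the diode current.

KVL around the loop: 13 = V_D + I·R = 1.8 + I × 2.2 kΩ.
So I = (13 − 1.8) / 2.2 kΩ = 11.2 / 2.2 = 5.09 mA.

I ≈ 5.1 mA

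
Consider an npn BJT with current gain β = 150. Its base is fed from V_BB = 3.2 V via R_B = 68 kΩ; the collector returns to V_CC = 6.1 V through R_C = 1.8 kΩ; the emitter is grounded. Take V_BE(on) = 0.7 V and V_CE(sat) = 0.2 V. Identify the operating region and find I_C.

saturation; I_C ≈ 3.3 mA

Assume active: I_B = (3.2 − 0.7)/68 = 0.0368 mA, giving I_C = β·I_B = 5.51 mA.
But then V_CE = 6.1 − 5.51×1.8 = -3.83 V < V_CE(sat) = 0.2 V — impossible in the active region.
So the transistor is saturated. With V_CE = 0.2 V, I_C = (V_CC − 0.2)/R_C = 5.9/1.8 = 3.28 mA.
Check: β·I_B = 5.51 mA > I_C = 3.28 mA, confirming saturation.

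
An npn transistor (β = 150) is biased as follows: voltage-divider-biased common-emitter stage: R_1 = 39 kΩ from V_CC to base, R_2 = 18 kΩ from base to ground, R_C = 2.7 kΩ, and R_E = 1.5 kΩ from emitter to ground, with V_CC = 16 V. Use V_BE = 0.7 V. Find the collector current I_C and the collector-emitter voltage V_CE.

I_C ≈ 2.7 mA, V_CE ≈ 4.5 V

Thevenize the base divider: V_Th = V_CC·R_2/(R_1+R_2) = 16×18/57 = 5.05 V, R_Th = R_1‖R_2 = 12.3 kΩ.
Base-emitter loop: V_Th = I_B·R_Th + V_BE + (β+1)I_B·R_E, so I_B = (5.05 − 0.7) / (12.3 + 151×1.5) = 0.0182 mA.
I_C = β·I_B = 150×0.0182 = 2.73 mA, and I_E = (β+1)I_B = 2.75 mA.
V_CE = V_CC − I_C·R_C − I_E·R_E = 16 − 2.73×2.7 − 2.75×1.5 = 4.49 V.
V_CE = 4.49 V > 0.2 V confirms active-region operation.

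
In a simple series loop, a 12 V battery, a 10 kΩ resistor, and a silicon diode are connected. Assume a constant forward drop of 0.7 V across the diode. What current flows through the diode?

KVL around the loop: 12 = V_D + I·R = 0.7 + I × 10 kΩ.
So I = (12 − 0.7) / 10 kΩ = 11.3 / 10 = 1.13 mA.

I ≈ 1.1 mA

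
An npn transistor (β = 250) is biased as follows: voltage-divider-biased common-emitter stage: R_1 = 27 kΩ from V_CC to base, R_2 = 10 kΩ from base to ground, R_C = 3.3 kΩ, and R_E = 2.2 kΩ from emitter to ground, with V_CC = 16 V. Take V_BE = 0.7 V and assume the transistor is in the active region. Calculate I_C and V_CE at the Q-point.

Thevenize the base divider: V_Th = V_CC·R_2/(R_1+R_2) = 16×10/37 = 4.32 V, R_Th = R_1‖R_2 = 7.3 kΩ.
Base-emitter loop: V_Th = I_B·R_Th + V_BE + (β+1)I_B·R_E, so I_B = (4.32 − 0.7) / (7.3 + 251×2.2) = 0.00648 mA.
I_C = β·I_B = 250×0.00648 = 1.62 mA, and I_E = (β+1)I_B = 1.63 mA.
V_CE = V_CC − I_C·R_C − I_E·R_E = 16 − 1.62×3.3 − 1.63×2.2 = 7.08 V.
V_CE = 7.08 V > 0.2 V confirms active-region operation.

I_C ≈ 1.6 mA, V_CE ≈ 7.1 V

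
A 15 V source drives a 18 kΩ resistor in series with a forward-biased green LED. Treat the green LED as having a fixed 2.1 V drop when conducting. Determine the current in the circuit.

I ≈ 0.72 mA

KVL around the loop: 15 = V_D + I·R = 2.1 + I × 18 kΩ.
So I = (15 − 2.1) / 18 kΩ = 12.9 / 18 = 0.717 mA.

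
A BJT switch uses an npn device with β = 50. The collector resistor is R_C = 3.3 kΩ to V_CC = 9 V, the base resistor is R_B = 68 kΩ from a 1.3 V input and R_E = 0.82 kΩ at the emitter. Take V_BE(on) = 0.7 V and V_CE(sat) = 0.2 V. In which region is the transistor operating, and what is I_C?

active; I_C ≈ 0.27 mA

Assume active. Base-emitter loop: I_B = (V_BB − V_BE)/(R_B + (β+1)R_E) = (1.3 − 0.7)/(68 + 51×0.82) = 0.00546 mA.
I_C = β·I_B = 50×0.00546 = 0.273 mA.
V_CE = V_CC − I_C·R_C − I_E·R_E = 9 − 0.273×3.3 − 0.279×0.82 = 7.87 V > V_CE(sat), so the active-region assumption holds.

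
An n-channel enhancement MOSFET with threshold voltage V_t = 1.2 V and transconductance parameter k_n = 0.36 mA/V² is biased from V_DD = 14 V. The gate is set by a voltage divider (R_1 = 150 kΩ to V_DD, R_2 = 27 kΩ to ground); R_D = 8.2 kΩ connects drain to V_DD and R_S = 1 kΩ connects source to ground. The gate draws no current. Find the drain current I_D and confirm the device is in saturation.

I_D ≈ 0.12 mA

V_G = V_DD·R_2/(R_1+R_2) = 14×27/177 = 2.14 V.
Assume saturation: I_D = (k_n/2)(V_GS − V_t)² with V_GS = V_G − I_D·R_S = 2.14 − 1·I_D.
Substituting gives 0.18·I_D² − 1.34·I_D + 0.158 = 0, with roots I_D = 0.12 or 7.31 mA.
The root I_D = 7.31 mA gives V_GS = -5.17 V ≤ V_t, so take I_D = 0.12 mA.
Then V_GS = 2.02 V and V_DS = V_DD − I_D(R_D+R_S) = 14 − 0.12×9.2 = 12.9 V.
Saturation requires V_DS ≥ V_GS − V_t = 0.816 V; 12.9 ≥ 0.816 ✓.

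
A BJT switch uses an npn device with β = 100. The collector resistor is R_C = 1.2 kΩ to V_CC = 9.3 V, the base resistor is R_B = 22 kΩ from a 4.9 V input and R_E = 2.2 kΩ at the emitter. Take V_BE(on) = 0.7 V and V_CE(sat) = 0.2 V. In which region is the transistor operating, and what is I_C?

active; I_C ≈ 1.7 mA

Assume active. Base-emitter loop: I_B = (V_BB − V_BE)/(R_B + (β+1)R_E) = (4.9 − 0.7)/(22 + 101×2.2) = 0.0172 mA.
I_C = β·I_B = 100×0.0172 = 1.72 mA.
V_CE = V_CC − I_C·R_C − I_E·R_E = 9.3 − 1.72×1.2 − 1.74×2.2 = 3.41 V > V_CE(sat), so the active-region assumption holds.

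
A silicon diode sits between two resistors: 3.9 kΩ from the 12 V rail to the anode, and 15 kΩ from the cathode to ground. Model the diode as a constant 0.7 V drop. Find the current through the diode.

I ≈ 0.6 mA

The two resistors are in series with the diode, so KVL gives 12 = I·3.9 + 0.7 + I·15.
I = (12 − 0.7) / (3.9 + 15) kΩ = 11.3 / 18.9 = 0.598 mA.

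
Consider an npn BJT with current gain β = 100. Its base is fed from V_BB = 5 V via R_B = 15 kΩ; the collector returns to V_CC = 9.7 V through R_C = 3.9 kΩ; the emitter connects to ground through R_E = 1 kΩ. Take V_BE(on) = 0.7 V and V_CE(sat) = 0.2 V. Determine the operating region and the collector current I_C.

Assume active: I_B = (5 − 0.7)/(15 + 101×1) = 0.0371 mA, I_C = β·I_B = 3.71 mA.
Then V_CE = 9.7 − 3.71×3.9 − 3.74×1 = -8.5 V < 0.2 V — the active assumption fails.
Re-solve with V_CE = 0.2 V. KCL at the emitter: V_E/R_E = (V_BB−0.7−V_E)/R_B + (V_CC−0.2−V_E)/R_C, giving V_E = 2.06 V.
I_C = (V_CC − 0.2 − V_E)/R_C = (9.5 − 2.06)/3.9 = 1.91 mA.
Check: I_B = (4.3 − 2.06)/15 = 0.149 mA, and β·I_B = 14.9 mA > I_C, confirming saturation.

saturation; I_C ≈ 1.9 mA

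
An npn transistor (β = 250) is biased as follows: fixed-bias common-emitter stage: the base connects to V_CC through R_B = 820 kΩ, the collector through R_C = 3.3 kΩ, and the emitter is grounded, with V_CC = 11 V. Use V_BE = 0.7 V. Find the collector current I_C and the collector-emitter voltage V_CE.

I_C ≈ 3.1 mA, V_CE ≈ 0.64 V

Base loop: V_CC = I_B·R_B + V_BE, so I_B = (11 − 0.7)/820 kΩ = 0.0126 mA.
In the active region I_C = β·I_B = 250 × 0.0126 = 3.14 mA.
Collector loop: V_CE = V_CC − I_C·R_C = 11 − 3.14×3.3 = 0.637 V.
Since V_CE = 0.637 V > V_CE(sat) ≈ 0.2 V, the transistor is in the active region as assumed.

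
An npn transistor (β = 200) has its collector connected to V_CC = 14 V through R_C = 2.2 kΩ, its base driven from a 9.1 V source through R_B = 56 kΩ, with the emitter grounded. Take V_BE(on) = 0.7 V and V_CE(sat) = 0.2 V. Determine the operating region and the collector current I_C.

saturation; I_C ≈ 6.3 mA

Assume active: I_B = (9.1 − 0.7)/56 = 0.15 mA, giving I_C = β·I_B = 30 mA.
But then V_CE = 14 − 30×2.2 = -52 V < V_CE(sat) = 0.2 V — impossible in the active region.
So the transistor is saturated. With V_CE = 0.2 V, I_C = (V_CC − 0.2)/R_C = 13.8/2.2 = 6.27 mA.
Check: β·I_B = 30 mA > I_C = 6.27 mA, confirming saturation.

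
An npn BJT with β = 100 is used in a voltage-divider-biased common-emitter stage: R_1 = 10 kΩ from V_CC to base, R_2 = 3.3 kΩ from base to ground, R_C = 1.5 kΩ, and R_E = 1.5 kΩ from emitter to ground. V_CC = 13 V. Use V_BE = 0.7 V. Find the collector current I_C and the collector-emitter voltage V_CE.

I_C ≈ 1.6 mA, V_CE ≈ 8.1 V

Thevenize the base divider: V_Th = V_CC·R_2/(R_1+R_2) = 13×3.3/13.3 = 3.23 V, R_Th = R_1‖R_2 = 2.48 kΩ.
Base-emitter loop: V_Th = I_B·R_Th + V_BE + (β+1)I_B·R_E, so I_B = (3.23 − 0.7) / (2.48 + 101×1.5) = 0.0164 mA.
I_C = β·I_B = 100×0.0164 = 1.64 mA, and I_E = (β+1)I_B = 1.66 mA.
V_CE = V_CC − I_C·R_C − I_E·R_E = 13 − 1.64×1.5 − 1.66×1.5 = 8.05 V.
V_CE = 8.05 V > 0.2 V confirms active-region operation.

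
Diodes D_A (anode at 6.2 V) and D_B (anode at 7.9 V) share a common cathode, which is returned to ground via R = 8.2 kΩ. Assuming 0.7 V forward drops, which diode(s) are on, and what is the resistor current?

Only D_B conducts; I_R ≈ 0.88 mA

Assume both conduct. Then node N would need to be at both 6.2−0.7 = 5.5 V and 7.9−0.7 = 7.2 V, which is impossible.
Assume only D_B conducts: V_N = 7.9 − 0.7 = 7.2 V, so I_R = 7.2/8.2 = 0.878 mA.
Check D_A: its anode-to-cathode voltage is 6.2 − 7.2 = -1 V < 0.7 V, so it is off. The assumption is consistent.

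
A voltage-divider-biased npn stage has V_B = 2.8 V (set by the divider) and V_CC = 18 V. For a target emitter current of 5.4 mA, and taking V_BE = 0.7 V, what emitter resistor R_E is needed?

R_E ≈ 0.39 kΩ

V_E = V_B − V_BE = 2.8 − 0.7 = 2.1 V.
R_E = V_E / I_E = 2.1 / 5.4 = 0.389 kΩ.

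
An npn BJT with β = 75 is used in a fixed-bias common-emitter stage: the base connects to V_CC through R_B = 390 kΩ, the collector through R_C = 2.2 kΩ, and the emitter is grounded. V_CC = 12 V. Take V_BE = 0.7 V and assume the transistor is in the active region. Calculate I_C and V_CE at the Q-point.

I_C ≈ 2.2 mA, V_CE ≈ 7.2 V

Base loop: V_CC = I_B·R_B + V_BE, so I_B = (12 − 0.7)/390 kΩ = 0.029 mA.
In the active region I_C = β·I_B = 75 × 0.029 = 2.17 mA.
Collector loop: V_CE = V_CC − I_C·R_C = 12 − 2.17×2.2 = 7.22 V.
Since V_CE = 7.22 V > V_CE(sat) ≈ 0.2 V, the transistor is in the active region as assumed.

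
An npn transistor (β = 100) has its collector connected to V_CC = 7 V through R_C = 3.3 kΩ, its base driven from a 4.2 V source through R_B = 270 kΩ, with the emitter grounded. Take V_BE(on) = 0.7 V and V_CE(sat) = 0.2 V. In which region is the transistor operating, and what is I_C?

active; I_C ≈ 1.3 mA

Assume active. Base-emitter loop: I_B = (V_BB − V_BE)/R_B = (4.2 − 0.7)/270 = 0.013 mA.
I_C = β·I_B = 100×0.013 = 1.3 mA.
V_CE = V_CC − I_C·R_C = 7 − 1.3×3.3 = 2.72 V > V_CE(sat), so the active-region assumption holds.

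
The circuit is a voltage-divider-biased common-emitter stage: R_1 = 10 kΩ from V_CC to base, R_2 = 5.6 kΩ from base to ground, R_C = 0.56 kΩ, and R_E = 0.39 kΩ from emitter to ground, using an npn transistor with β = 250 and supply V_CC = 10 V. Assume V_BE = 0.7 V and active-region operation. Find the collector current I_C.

Thevenize the base divider: V_Th = V_CC·R_2/(R_1+R_2) = 10×5.6/15.6 = 3.59 V, R_Th = R_1‖R_2 = 3.59 kΩ.
Base-emitter loop: V_Th = I_B·R_Th + V_BE + (β+1)I_B·R_E, so I_B = (3.59 − 0.7) / (3.59 + 251×0.39) = 0.0285 mA.
I_C = β·I_B = 250×0.0285 = 7.12 mA, and I_E = (β+1)I_B = 7.15 mA.
V_CE = V_CC − I_C·R_C − I_E·R_E = 10 − 7.12×0.56 − 7.15×0.39 = 3.23 V.
V_CE = 3.23 V > 0.2 V confirms active-region operation.

I_C ≈ 7.1 mA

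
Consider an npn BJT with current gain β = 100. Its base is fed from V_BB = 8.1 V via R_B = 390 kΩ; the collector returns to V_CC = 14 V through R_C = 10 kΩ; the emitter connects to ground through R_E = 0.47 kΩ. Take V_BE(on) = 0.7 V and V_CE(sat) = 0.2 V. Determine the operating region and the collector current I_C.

saturation; I_C ≈ 1.3 mA

Assume active: I_B = (8.1 − 0.7)/(390 + 101×0.47) = 0.0169 mA, I_C = β·I_B = 1.69 mA.
Then V_CE = 14 − 1.69×10 − 1.71×0.47 = -3.72 V < 0.2 V — the active assumption fails.
Re-solve with V_CE = 0.2 V. KCL at the emitter: V_E/R_E = (V_BB−0.7−V_E)/R_B + (V_CC−0.2−V_E)/R_C, giving V_E = 0.627 V.
I_C = (V_CC − 0.2 − V_E)/R_C = (13.8 − 0.627)/10 = 1.32 mA.
Check: I_B = (7.4 − 0.627)/390 = 0.0174 mA, and β·I_B = 1.74 mA > I_C, confirming saturation.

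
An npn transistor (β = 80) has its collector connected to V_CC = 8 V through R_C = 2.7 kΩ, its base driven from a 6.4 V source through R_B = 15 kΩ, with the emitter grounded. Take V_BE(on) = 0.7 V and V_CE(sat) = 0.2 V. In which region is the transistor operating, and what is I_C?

Assume active: I_B = (6.4 − 0.7)/15 = 0.38 mA, giving I_C = β·I_B = 30.4 mA.
But then V_CE = 8 − 30.4×2.7 = -74.1 V < V_CE(sat) = 0.2 V — impossible in the active region.
So the transistor is saturated. With V_CE = 0.2 V, I_C = (V_CC − 0.2)/R_C = 7.8/2.7 = 2.89 mA.
Check: β·I_B = 30.4 mA > I_C = 2.89 mA, confirming saturation.

saturation; I_C ≈ 2.9 mA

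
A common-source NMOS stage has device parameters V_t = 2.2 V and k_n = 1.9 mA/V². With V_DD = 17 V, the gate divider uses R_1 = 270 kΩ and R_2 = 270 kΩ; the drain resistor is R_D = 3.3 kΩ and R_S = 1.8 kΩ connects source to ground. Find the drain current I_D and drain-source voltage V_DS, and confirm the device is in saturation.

I_D ≈ 2.6 mA, V_DS ≈ 3.8 V

V_G = V_DD·R_2/(R_1+R_2) = 17×270/540 = 8.5 V.
Assume saturation: I_D = (k_n/2)(V_GS − V_t)² with V_GS = V_G − I_D·R_S = 8.5 − 1.8·I_D.
Substituting gives 3.08·I_D² − 22.5·I_D + 37.7 = 0, with roots I_D = 2.58 or 4.74 mA.
The root I_D = 4.74 mA gives V_GS = -0.034 V ≤ V_t, so take I_D = 2.58 mA.
Then V_GS = 3.85 V and V_DS = V_DD − I_D(R_D+R_S) = 17 − 2.58×5.1 = 3.82 V.
Saturation requires V_DS ≥ V_GS − V_t = 1.65 V; 3.82 ≥ 1.65 ✓.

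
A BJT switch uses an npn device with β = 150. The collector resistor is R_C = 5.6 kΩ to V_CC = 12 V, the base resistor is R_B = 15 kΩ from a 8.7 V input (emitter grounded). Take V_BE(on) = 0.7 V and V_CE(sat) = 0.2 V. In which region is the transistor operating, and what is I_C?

saturation; I_C ≈ 2.1 mA

Assume active: I_B = (8.7 − 0.7)/15 = 0.533 mA, giving I_C = β·I_B = 80 mA.
But then V_CE = 12 − 80×5.6 = -436 V < V_CE(sat) = 0.2 V — impossible in the active region.
So the transistor is saturated. With V_CE = 0.2 V, I_C = (V_CC − 0.2)/R_C = 11.8/5.6 = 2.11 mA.
Check: β·I_B = 80 mA > I_C = 2.11 mA, confirming saturation.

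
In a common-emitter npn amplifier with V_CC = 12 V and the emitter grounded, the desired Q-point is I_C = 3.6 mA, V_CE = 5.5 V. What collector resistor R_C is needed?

R_C ≈ 1.8 kΩ

Collector loop: V_CC = I_C·R_C + V_CE.
R_C = (V_CC − V_CE)/I_C = (12 − 5.5)/3.6 = 1.81 kΩ.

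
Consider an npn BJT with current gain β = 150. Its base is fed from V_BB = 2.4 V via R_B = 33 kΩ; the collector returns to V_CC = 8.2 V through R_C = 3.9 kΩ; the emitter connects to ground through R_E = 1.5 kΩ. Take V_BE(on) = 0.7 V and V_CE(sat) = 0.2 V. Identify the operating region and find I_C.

active; I_C ≈ 0.98 mA

Assume active. Base-emitter loop: I_B = (V_BB − V_BE)/(R_B + (β+1)R_E) = (2.4 − 0.7)/(33 + 151×1.5) = 0.00655 mA.
I_C = β·I_B = 150×0.00655 = 0.983 mA.
V_CE = V_CC − I_C·R_C − I_E·R_E = 8.2 − 0.983×3.9 − 0.989×1.5 = 2.88 V > V_CE(sat), so the active-region assumption holds.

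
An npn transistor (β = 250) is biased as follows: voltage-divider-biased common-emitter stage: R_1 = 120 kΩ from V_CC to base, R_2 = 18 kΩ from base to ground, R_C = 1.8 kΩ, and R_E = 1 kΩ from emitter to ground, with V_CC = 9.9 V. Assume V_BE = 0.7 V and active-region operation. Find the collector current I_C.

Thevenize the base divider: V_Th = V_CC·R_2/(R_1+R_2) = 9.9×18/138 = 1.29 V, R_Th = R_1‖R_2 = 15.7 kΩ.
Base-emitter loop: V_Th = I_B·R_Th + V_BE + (β+1)I_B·R_E, so I_B = (1.29 − 0.7) / (15.7 + 251×1) = 0.00222 mA.
I_C = β·I_B = 250×0.00222 = 0.554 mA, and I_E = (β+1)I_B = 0.557 mA.
V_CE = V_CC − I_C·R_C − I_E·R_E = 9.9 − 0.554×1.8 − 0.557×1 = 8.35 V.
V_CE = 8.35 V > 0.2 V confirms active-region operation.

I_C ≈ 0.55 mA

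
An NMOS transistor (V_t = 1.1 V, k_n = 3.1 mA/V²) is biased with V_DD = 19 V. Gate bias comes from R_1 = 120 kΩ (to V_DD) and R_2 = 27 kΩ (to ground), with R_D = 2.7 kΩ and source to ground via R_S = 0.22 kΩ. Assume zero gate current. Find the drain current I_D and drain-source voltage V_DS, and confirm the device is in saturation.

I_D ≈ 3.8 mA, V_DS ≈ 8 V

V_G = V_DD·R_2/(R_1+R_2) = 19×27/147 = 3.49 V.
Assume saturation: I_D = (k_n/2)(V_GS − V_t)² with V_GS = V_G − I_D·R_S = 3.49 − 0.22·I_D.
Substituting gives 0.075·I_D² − 2.63·I_D + 8.85 = 0, with roots I_D = 3.77 or 31.3 mA.
The root I_D = 31.3 mA gives V_GS = -3.39 V ≤ V_t, so take I_D = 3.77 mA.
Then V_GS = 2.66 V and V_DS = V_DD − I_D(R_D+R_S) = 19 − 3.77×2.92 = 7.99 V.
Saturation requires V_DS ≥ V_GS − V_t = 1.56 V; 7.99 ≥ 1.56 ✓.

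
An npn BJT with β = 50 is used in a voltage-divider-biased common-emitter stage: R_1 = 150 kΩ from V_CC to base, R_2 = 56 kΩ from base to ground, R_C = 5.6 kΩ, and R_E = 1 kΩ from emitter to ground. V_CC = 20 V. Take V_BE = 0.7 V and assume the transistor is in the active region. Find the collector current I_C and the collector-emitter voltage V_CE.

I_C ≈ 2.6 mA, V_CE ≈ 2.9 V

Thevenize the base divider: V_Th = V_CC·R_2/(R_1+R_2) = 20×56/206 = 5.44 V, R_Th = R_1‖R_2 = 40.8 kΩ.
Base-emitter loop: V_Th = I_B·R_Th + V_BE + (β+1)I_B·R_E, so I_B = (5.44 − 0.7) / (40.8 + 51×1) = 0.0516 mA.
I_C = β·I_B = 50×0.0516 = 2.58 mA, and I_E = (β+1)I_B = 2.63 mA.
V_CE = V_CC − I_C·R_C − I_E·R_E = 20 − 2.58×5.6 − 2.63×1 = 2.92 V.
V_CE = 2.92 V > 0.2 V confirms active-region operation.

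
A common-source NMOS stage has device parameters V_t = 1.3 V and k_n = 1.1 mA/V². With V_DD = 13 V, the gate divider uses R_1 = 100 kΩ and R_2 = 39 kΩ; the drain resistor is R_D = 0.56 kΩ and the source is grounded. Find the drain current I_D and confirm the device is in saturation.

V_G = V_DD·R_2/(R_1+R_2) = 13×39/139 = 3.65 V. With the source grounded, V_GS = V_G = 3.65 V.
Assume saturation: I_D = (k_n/2)(V_GS − V_t)² = (1.1/2)×(3.65 − 1.3)² = 0.55×2.35² = 3.03 mA.
V_DS = V_DD − I_D·R_D = 13 − 3.03×0.56 = 11.3 V.
Saturation requires V_DS ≥ V_GS − V_t = 2.35 V; 11.3 ≥ 2.35 ✓.

I_D ≈ 3 mA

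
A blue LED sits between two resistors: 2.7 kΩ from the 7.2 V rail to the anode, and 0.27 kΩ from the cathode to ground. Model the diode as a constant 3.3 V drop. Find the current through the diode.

The two resistors are in series with the diode, so KVL gives 7.2 = I·2.7 + 3.3 + I·0.27.
I = (7.2 − 3.3) / (2.7 + 0.27) kΩ = 3.9 / 2.97 = 1.31 mA.

I ≈ 1.3 mA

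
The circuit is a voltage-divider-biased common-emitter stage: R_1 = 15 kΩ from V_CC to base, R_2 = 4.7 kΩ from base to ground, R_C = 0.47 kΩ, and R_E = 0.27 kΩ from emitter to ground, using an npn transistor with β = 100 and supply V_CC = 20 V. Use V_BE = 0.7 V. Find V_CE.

Thevenize the base divider: V_Th = V_CC·R_2/(R_1+R_2) = 20×4.7/19.7 = 4.77 V, R_Th = R_1‖R_2 = 3.58 kΩ.
Base-emitter loop: V_Th = I_B·R_Th + V_BE + (β+1)I_B·R_E, so I_B = (4.77 − 0.7) / (3.58 + 101×0.27) = 0.132 mA.
I_C = β·I_B = 100×0.132 = 13.2 mA, and I_E = (β+1)I_B = 13.3 mA.
V_CE = V_CC − I_C·R_C − I_E·R_E = 20 − 13.2×0.47 − 13.3×0.27 = 10.2 V.
V_CE = 10.2 V > 0.2 V confirms active-region operation.

V_CE ≈ 10 V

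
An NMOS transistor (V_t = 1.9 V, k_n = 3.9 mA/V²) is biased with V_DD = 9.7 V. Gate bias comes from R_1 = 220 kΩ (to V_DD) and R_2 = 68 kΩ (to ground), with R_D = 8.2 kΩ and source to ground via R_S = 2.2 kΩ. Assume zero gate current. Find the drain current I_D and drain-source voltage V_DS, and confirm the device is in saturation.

V_G = V_DD·R_2/(R_1+R_2) = 9.7×68/288 = 2.29 V.
Assume saturation: I_D = (k_n/2)(V_GS − V_t)² with V_GS = V_G − I_D·R_S = 2.29 − 2.2·I_D.
Substituting gives 9.44·I_D² − 4.35·I_D + 0.297 = 0, with roots I_D = 0.0834 or 0.377 mA.
The root I_D = 0.377 mA gives V_GS = 1.46 V ≤ V_t, so take I_D = 0.0834 mA.
Then V_GS = 2.11 V and V_DS = V_DD − I_D(R_D+R_S) = 9.7 − 0.0834×10.4 = 8.83 V.
Saturation requires V_DS ≥ V_GS − V_t = 0.207 V; 8.83 ≥ 0.207 ✓.

I_D ≈ 0.083 mA, V_DS ≈ 8.8 V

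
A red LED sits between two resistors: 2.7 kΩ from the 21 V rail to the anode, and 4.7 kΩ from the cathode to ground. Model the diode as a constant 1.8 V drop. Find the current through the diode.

The two resistors are in series with the diode, so KVL gives 21 = I·2.7 + 1.8 + I·4.7.
I = (21 − 1.8) / (2.7 + 4.7) kΩ = 19.2 / 7.4 = 2.59 mA.

I ≈ 2.6 mA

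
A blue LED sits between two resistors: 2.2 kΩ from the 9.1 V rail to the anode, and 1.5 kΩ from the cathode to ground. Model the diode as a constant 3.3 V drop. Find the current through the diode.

I ≈ 1.6 mA

The two resistors are in series with the diode, so KVL gives 9.1 = I·2.2 + 3.3 + I·1.5.
I = (9.1 − 3.3) / (2.2 + 1.5) kΩ = 5.8 / 3.7 = 1.57 mA.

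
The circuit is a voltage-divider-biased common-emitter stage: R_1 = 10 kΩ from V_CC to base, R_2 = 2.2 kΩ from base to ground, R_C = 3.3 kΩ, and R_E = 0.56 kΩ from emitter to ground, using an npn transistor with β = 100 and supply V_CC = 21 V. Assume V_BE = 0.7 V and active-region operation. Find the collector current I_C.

I_C ≈ 5.3 mA

Thevenize the base divider: V_Th = V_CC·R_2/(R_1+R_2) = 21×2.2/12.2 = 3.79 V, R_Th = R_1‖R_2 = 1.8 kΩ.
Base-emitter loop: V_Th = I_B·R_Th + V_BE + (β+1)I_B·R_E, so I_B = (3.79 − 0.7) / (1.8 + 101×0.56) = 0.0529 mA.
I_C = β·I_B = 100×0.0529 = 5.29 mA, and I_E = (β+1)I_B = 5.34 mA.
V_CE = V_CC − I_C·R_C − I_E·R_E = 21 − 5.29×3.3 − 5.34×0.56 = 0.555 V.
V_CE = 0.555 V > 0.2 V confirms active-region operation.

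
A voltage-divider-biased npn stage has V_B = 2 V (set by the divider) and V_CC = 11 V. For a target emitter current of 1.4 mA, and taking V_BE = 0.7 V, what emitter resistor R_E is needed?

V_E = V_B − V_BE = 2 − 0.7 = 1.3 V.
R_E = V_E / I_E = 1.3 / 1.4 = 0.929 kΩ.

R_E ≈ 0.93 kΩ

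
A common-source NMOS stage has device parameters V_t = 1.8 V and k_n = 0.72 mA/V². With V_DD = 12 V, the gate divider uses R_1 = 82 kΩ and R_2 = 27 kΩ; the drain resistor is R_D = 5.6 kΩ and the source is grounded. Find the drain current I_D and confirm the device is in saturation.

V_G = V_DD·R_2/(R_1+R_2) = 12×27/109 = 2.97 V. With the source grounded, V_GS = V_G = 2.97 V.
Assume saturation: I_D = (k_n/2)(V_GS − V_t)² = (0.72/2)×(2.97 − 1.8)² = 0.36×1.17² = 0.495 mA.
V_DS = V_DD − I_D·R_D = 12 − 0.495×5.6 = 9.23 V.
Saturation requires V_DS ≥ V_GS − V_t = 1.17 V; 9.23 ≥ 1.17 ✓.

I_D ≈ 0.49 mA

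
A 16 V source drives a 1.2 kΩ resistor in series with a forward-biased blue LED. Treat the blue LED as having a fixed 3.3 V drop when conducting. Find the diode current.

KVL around the loop: 16 = V_D + I·R = 3.3 + I × 1.2 kΩ.
So I = (16 − 3.3) / 1.2 kΩ = 12.7 / 1.2 = 10.6 mA.

I ≈ 11 mA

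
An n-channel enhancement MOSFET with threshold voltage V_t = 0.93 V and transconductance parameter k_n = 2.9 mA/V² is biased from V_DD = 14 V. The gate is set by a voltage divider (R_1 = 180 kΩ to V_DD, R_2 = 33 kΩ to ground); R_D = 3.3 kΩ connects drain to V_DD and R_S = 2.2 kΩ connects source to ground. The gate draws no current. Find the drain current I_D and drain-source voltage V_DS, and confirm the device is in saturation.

I_D ≈ 0.34 mA, V_DS ≈ 12 V

V_G = V_DD·R_2/(R_1+R_2) = 14×33/213 = 2.17 V.
Assume saturation: I_D = (k_n/2)(V_GS − V_t)² with V_GS = V_G − I_D·R_S = 2.17 − 2.2·I_D.
Substituting gives 7.02·I_D² − 8.9·I_D + 2.23 = 0, with roots I_D = 0.342 or 0.927 mA.
The root I_D = 0.927 mA gives V_GS = 0.131 V ≤ V_t, so take I_D = 0.342 mA.
Then V_GS = 1.42 V and V_DS = V_DD − I_D(R_D+R_S) = 14 − 0.342×5.5 = 12.1 V.
Saturation requires V_DS ≥ V_GS − V_t = 0.486 V; 12.1 ≥ 0.486 ✓.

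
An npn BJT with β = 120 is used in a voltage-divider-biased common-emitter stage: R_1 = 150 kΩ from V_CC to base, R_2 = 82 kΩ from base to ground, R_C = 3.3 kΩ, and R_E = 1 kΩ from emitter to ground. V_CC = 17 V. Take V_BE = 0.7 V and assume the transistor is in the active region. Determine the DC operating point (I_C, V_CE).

Thevenize the base divider: V_Th = V_CC·R_2/(R_1+R_2) = 17×82/232 = 6.01 V, R_Th = R_1‖R_2 = 53 kΩ.
Base-emitter loop: V_Th = I_B·R_Th + V_BE + (β+1)I_B·R_E, so I_B = (6.01 − 0.7) / (53 + 121×1) = 0.0305 mA.
I_C = β·I_B = 120×0.0305 = 3.66 mA, and I_E = (β+1)I_B = 3.69 mA.
V_CE = V_CC − I_C·R_C − I_E·R_E = 17 − 3.66×3.3 − 3.69×1 = 1.23 V.
V_CE = 1.23 V > 0.2 V confirms active-region operation.

I_C ≈ 3.7 mA, V_CE ≈ 1.2 V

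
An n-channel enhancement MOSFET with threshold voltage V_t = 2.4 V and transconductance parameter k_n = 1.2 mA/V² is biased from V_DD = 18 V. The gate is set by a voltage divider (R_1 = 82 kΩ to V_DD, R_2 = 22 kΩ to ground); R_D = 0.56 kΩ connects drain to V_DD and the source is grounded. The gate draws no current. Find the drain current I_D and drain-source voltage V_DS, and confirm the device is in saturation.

I_D ≈ 1.2 mA, V_DS ≈ 17 V

V_G = V_DD·R_2/(R_1+R_2) = 18×22/104 = 3.81 V. With the source grounded, V_GS = V_G = 3.81 V.
Assume saturation: I_D = (k_n/2)(V_GS − V_t)² = (1.2/2)×(3.81 − 2.4)² = 0.6×1.41² = 1.19 mA.
V_DS = V_DD − I_D·R_D = 18 − 1.19×0.56 = 17.3 V.
Saturation requires V_DS ≥ V_GS − V_t = 1.41 V; 17.3 ≥ 1.41 ✓.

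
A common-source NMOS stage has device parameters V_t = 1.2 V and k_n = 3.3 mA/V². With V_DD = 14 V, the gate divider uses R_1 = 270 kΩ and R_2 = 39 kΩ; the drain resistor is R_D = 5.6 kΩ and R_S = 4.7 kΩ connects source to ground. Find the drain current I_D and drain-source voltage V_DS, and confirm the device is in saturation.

I_D ≈ 0.075 mA, V_DS ≈ 13 V

V_G = V_DD·R_2/(R_1+R_2) = 14×39/309 = 1.77 V.
Assume saturation: I_D = (k_n/2)(V_GS − V_t)² with V_GS = V_G − I_D·R_S = 1.77 − 4.7·I_D.
Substituting gives 36.4·I_D² − 9.79·I_D + 0.53 = 0, with roots I_D = 0.0752 or 0.193 mA.
The root I_D = 0.193 mA gives V_GS = 0.858 V ≤ V_t, so take I_D = 0.0752 mA.
Then V_GS = 1.41 V and V_DS = V_DD − I_D(R_D+R_S) = 14 − 0.0752×10.3 = 13.2 V.
Saturation requires V_DS ≥ V_GS − V_t = 0.213 V; 13.2 ≥ 0.213 ✓.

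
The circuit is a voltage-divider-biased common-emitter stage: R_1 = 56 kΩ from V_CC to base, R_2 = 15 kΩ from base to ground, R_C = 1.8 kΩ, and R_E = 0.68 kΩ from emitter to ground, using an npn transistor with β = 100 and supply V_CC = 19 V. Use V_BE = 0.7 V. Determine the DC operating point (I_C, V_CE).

Thevenize the base divider: V_Th = V_CC·R_2/(R_1+R_2) = 19×15/71 = 4.01 V, R_Th = R_1‖R_2 = 11.8 kΩ.
Base-emitter loop: V_Th = I_B·R_Th + V_BE + (β+1)I_B·R_E, so I_B = (4.01 − 0.7) / (11.8 + 101×0.68) = 0.0412 mA.
I_C = β·I_B = 100×0.0412 = 4.12 mA, and I_E = (β+1)I_B = 4.16 mA.
V_CE = V_CC − I_C·R_C − I_E·R_E = 19 − 4.12×1.8 − 4.16×0.68 = 8.76 V.
V_CE = 8.76 V > 0.2 V confirms active-region operation.

I_C ≈ 4.1 mA, V_CE ≈ 8.8 V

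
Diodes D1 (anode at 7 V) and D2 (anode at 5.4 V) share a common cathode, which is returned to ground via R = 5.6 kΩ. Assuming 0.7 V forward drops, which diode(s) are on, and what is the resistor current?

Assume both conduct. Then node N would need to be at both 7−0.7 = 6.3 V and 5.4−0.7 = 4.7 V, which is impossible.
Assume only D1 conducts: V_N = 7 − 0.7 = 6.3 V, so I_R = 6.3/5.6 = 1.12 mA.
Check D2: its anode-to-cathode voltage is 5.4 − 6.3 = -0.9 V < 0.7 V, so it is off. The assumption is consistent.

Only D1 conducts; I_R ≈ 1.1 mA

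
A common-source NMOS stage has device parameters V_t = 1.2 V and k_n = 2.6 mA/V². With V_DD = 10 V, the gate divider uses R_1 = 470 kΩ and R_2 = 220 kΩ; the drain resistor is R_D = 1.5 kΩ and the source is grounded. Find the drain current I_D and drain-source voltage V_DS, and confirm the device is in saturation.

V_G = V_DD·R_2/(R_1+R_2) = 10×220/690 = 3.19 V. With the source grounded, V_GS = V_G = 3.19 V.
Assume saturation: I_D = (k_n/2)(V_GS − V_t)² = (2.6/2)×(3.19 − 1.2)² = 1.3×1.99² = 5.14 mA.
V_DS = V_DD − I_D·R_D = 10 − 5.14×1.5 = 2.29 V.
Saturation requires V_DS ≥ V_GS − V_t = 1.99 V; 2.29 ≥ 1.99 ✓.

I_D ≈ 5.1 mA, V_DS ≈ 2.3 V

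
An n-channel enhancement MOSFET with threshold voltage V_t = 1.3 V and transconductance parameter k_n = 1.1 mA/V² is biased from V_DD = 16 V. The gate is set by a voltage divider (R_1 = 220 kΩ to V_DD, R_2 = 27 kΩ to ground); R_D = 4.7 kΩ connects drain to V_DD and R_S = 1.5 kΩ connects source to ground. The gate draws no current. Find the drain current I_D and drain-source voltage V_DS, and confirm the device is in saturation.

I_D ≈ 0.067 mA, V_DS ≈ 16 V

V_G = V_DD·R_2/(R_1+R_2) = 16×27/247 = 1.75 V.
Assume saturation: I_D = (k_n/2)(V_GS − V_t)² with V_GS = V_G − I_D·R_S = 1.75 − 1.5·I_D.
Substituting gives 1.24·I_D² − 1.74·I_D + 0.111 = 0, with roots I_D = 0.0669 or 1.34 mA.
The root I_D = 1.34 mA gives V_GS = -0.261 V ≤ V_t, so take I_D = 0.0669 mA.
Then V_GS = 1.65 V and V_DS = V_DD − I_D(R_D+R_S) = 16 − 0.0669×6.2 = 15.6 V.
Saturation requires V_DS ≥ V_GS − V_t = 0.349 V; 15.6 ≥ 0.349 ✓.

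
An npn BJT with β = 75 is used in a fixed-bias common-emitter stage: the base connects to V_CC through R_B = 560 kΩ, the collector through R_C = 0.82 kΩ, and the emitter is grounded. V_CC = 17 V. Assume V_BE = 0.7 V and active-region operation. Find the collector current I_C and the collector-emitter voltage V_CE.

Base loop: V_CC = I_B·R_B + V_BE, so I_B = (17 − 0.7)/560 kΩ = 0.0291 mA.
In the active region I_C = β·I_B = 75 × 0.0291 = 2.18 mA.
Collector loop: V_CE = V_CC − I_C·R_C = 17 − 2.18×0.82 = 15.2 V.
Since V_CE = 15.2 V > V_CE(sat) ≈ 0.2 V, the transistor is in the active region as assumed.

I_C ≈ 2.2 mA, V_CE ≈ 15 V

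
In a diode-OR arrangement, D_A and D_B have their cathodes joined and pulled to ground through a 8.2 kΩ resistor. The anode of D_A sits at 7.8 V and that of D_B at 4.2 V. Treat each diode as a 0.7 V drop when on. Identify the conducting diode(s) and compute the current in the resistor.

Only D_A conducts; I_R ≈ 0.87 mA

Assume both conduct. Then node N would need to be at both 7.8−0.7 = 7.1 V and 4.2−0.7 = 3.5 V, which is impossible.
Assume only D_A conducts: V_N = 7.8 − 0.7 = 7.1 V, so I_R = 7.1/8.2 = 0.866 mA.
Check D_B: its anode-to-cathode voltage is 4.2 − 7.1 = -2.9 V < 0.7 V, so it is off. The assumption is consistent.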